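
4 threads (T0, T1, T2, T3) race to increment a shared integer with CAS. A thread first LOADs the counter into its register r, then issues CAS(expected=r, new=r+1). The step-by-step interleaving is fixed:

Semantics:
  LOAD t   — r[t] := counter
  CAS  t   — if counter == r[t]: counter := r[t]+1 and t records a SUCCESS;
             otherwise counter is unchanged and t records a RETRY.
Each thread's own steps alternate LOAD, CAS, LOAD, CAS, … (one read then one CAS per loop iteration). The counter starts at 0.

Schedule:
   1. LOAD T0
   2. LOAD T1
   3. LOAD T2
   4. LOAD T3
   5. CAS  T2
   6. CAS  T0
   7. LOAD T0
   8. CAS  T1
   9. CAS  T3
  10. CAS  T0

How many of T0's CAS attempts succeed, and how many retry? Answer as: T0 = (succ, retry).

1. LOAD T0 → mem=0 r[T0]=0 [LOAD]
2. LOAD T1 → mem=0 r[T1]=0 [LOAD]
3. LOAD T2 → mem=0 r[T2]=0 [LOAD]
4. LOAD T3 → mem=0 r[T3]=0 [LOAD]
5. CAS T2 → mem=1 r[T2]=0 [OK]
6. CAS T0 → mem=1 r[T0]=0 [RETRY]
7. LOAD T0 → mem=1 r[T0]=1 [LOAD]
8. CAS T1 → mem=1 r[T1]=0 [RETRY]
9. CAS T3 → mem=1 r[T3]=0 [RETRY]
10. CAS T0 → mem=2 r[T0]=1 [OK]

T0 = (1, 1)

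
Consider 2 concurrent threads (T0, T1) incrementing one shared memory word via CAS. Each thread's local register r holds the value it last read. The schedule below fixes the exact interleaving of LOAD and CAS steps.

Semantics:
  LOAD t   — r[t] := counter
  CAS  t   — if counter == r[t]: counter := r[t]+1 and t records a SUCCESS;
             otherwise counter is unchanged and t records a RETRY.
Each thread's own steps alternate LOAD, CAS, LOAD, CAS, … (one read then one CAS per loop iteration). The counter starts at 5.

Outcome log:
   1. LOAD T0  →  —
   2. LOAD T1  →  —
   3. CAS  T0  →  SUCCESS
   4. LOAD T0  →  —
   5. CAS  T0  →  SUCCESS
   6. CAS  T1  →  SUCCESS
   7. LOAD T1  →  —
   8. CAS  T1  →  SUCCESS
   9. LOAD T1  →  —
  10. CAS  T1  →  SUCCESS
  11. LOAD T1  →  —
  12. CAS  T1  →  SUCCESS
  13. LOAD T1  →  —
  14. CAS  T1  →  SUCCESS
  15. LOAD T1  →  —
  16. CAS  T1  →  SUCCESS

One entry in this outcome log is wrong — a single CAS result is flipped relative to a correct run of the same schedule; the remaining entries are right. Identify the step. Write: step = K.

step = 6

Correct run:
[1] T0.load  rd  (counter 5, T0.r 5)
[2] T1.load  rd  (counter 5, T1.r 5)
[3] T0.cas  hit  (counter 6, T0.r 5)
[4] T0.load  rd  (counter 6, T0.r 6)
[5] T0.cas  hit  (counter 7, T0.r 6)
[6] T1.cas  miss  (counter 7, T1.r 5)
[7] T1.load  rd  (counter 7, T1.r 7)
[8] T1.cas  hit  (counter 8, T1.r 7)
[9] T1.load  rd  (counter 8, T1.r 8)
[10] T1.cas  hit  (counter 9, T1.r 8)
[11] T1.load  rd  (counter 9, T1.r 9)
[12] T1.cas  hit  (counter 10, T1.r 9)
[13] T1.load  rd  (counter 10, T1.r 10)
[14] T1.cas  hit  (counter 11, T1.r 10)
[15] T1.load  rd  (counter 11, T1.r 11)
[16] T1.cas  hit  (counter 12, T1.r 11)
Log disagrees first at step 6.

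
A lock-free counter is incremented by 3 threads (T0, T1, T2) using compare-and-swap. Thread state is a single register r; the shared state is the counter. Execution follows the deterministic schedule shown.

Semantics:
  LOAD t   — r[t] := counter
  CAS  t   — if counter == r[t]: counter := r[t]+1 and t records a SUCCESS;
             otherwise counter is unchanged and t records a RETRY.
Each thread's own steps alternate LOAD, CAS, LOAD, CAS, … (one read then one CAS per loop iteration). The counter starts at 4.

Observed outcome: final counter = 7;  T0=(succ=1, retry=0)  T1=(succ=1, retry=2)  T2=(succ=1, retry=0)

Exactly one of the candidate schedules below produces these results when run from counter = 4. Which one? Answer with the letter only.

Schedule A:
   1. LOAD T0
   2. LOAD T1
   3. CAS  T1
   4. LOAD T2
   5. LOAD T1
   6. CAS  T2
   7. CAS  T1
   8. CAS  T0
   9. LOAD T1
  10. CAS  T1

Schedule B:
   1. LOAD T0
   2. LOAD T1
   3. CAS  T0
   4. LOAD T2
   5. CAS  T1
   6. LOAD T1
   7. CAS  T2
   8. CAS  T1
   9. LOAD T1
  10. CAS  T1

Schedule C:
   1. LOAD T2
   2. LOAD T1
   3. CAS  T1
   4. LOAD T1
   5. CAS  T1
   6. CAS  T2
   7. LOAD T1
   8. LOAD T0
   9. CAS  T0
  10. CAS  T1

B

Simulating candidate B:
#1 T0 reads 4
#2 T1 reads 4
#3 T0 CAS(4→5) writes; counter now 5
#4 T2 reads 5
#5 T1 CAS(4→5) fails; counter now 5
#6 T1 reads 5
#7 T2 CAS(5→6) writes; counter now 6
#8 T1 CAS(5→6) fails; counter now 6
#9 T1 reads 6
#10 T1 CAS(6→7) writes; counter now 7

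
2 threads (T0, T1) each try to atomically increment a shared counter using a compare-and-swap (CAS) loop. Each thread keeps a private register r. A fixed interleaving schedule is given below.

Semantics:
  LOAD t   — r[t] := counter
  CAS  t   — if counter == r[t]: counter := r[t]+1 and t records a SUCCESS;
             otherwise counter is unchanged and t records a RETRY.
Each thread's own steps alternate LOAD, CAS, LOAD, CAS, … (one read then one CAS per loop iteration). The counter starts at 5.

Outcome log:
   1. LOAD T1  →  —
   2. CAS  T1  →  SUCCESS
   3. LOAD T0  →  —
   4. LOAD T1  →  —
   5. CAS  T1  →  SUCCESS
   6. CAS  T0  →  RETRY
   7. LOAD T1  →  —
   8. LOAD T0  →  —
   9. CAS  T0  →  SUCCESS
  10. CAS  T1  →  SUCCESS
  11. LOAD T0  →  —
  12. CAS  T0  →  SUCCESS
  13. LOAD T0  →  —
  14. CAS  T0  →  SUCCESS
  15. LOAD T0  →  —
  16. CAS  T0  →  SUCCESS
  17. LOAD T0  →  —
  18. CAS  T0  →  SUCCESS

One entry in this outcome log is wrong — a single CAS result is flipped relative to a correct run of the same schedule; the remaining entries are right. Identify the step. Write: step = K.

step = 10

Reference trace:
1. LOAD T1 → mem=5 r[T1]=5 [LOAD]
2. CAS T1 → mem=6 r[T1]=5 [OK]
3. LOAD T0 → mem=6 r[T0]=6 [LOAD]
4. LOAD T1 → mem=6 r[T1]=6 [LOAD]
5. CAS T1 → mem=7 r[T1]=6 [OK]
6. CAS T0 → mem=7 r[T0]=6 [RETRY]
7. LOAD T1 → mem=7 r[T1]=7 [LOAD]
8. LOAD T0 → mem=7 r[T0]=7 [LOAD]
9. CAS T0 → mem=8 r[T0]=7 [OK]
10. CAS T1 → mem=8 r[T1]=7 [RETRY]
11. LOAD T0 → mem=8 r[T0]=8 [LOAD]
12. CAS T0 → mem=9 r[T0]=8 [OK]
13. LOAD T0 → mem=9 r[T0]=9 [LOAD]
14. CAS T0 → mem=10 r[T0]=9 [OK]
15. LOAD T0 → mem=10 r[T0]=10 [LOAD]
16. CAS T0 → mem=11 r[T0]=10 [OK]
17. LOAD T0 → mem=11 r[T0]=11 [LOAD]
18. CAS T0 → mem=12 r[T0]=11 [OK]
Mismatch at 10.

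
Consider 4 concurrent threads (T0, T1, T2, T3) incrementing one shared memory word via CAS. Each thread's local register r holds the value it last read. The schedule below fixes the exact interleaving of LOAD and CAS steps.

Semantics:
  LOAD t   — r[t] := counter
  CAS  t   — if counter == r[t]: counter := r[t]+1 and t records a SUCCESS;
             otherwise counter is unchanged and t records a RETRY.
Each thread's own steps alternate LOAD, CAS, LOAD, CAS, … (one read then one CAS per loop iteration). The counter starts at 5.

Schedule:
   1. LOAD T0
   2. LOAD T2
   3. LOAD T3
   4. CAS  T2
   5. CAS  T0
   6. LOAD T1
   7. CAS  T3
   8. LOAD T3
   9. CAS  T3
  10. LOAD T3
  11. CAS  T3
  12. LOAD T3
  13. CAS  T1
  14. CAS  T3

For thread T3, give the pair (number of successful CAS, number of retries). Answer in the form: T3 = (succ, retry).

   1) LOAD T0:  M=5  r_T0=5
   2) LOAD T2:  M=5  r_T2=5
   3) LOAD T3:  M=5  r_T3=5
   4) CAS  T2:  M=6  r_T2=5 ✓
   5) CAS  T0:  M=6  r_T0=5 ✗
   6) LOAD T1:  M=6  r_T1=6
   7) CAS  T3:  M=6  r_T3=5 ✗
   8) LOAD T3:  M=6  r_T3=6
   9) CAS  T3:  M=7  r_T3=6 ✓
  10) LOAD T3:  M=7  r_T3=7
  11) CAS  T3:  M=8  r_T3=7 ✓
  12) LOAD T3:  M=8  r_T3=8
  13) CAS  T1:  M=8  r_T1=6 ✗
  14) CAS  T3:  M=9  r_T3=8 ✓

T3 = (3, 1)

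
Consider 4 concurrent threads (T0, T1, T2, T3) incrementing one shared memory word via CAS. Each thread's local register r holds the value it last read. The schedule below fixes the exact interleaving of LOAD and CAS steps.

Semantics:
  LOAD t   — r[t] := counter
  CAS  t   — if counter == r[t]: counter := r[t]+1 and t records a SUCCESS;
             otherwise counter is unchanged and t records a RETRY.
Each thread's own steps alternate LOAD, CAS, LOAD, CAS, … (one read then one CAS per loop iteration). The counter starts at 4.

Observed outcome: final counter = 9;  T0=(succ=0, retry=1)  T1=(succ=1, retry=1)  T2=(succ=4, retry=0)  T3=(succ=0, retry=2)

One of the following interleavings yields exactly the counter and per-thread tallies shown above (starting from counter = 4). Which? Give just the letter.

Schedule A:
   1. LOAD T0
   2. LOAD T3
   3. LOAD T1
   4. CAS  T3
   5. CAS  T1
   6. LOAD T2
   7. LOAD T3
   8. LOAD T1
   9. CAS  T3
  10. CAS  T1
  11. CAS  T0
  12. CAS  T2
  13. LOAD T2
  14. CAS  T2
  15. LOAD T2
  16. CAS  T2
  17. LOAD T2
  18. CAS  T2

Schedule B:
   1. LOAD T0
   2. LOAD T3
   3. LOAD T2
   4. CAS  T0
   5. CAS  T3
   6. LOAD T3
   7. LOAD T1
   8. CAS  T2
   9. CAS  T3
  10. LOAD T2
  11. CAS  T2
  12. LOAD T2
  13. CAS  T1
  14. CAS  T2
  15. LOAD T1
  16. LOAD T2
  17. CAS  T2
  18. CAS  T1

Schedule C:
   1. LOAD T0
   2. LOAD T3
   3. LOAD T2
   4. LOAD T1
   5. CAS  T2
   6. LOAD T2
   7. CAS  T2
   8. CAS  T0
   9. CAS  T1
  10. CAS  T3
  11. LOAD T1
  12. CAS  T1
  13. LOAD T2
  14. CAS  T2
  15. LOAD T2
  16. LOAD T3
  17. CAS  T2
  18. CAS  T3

C

Run C:
1. LOAD T0 → mem=4 r[T0]=4 [LOAD]
2. LOAD T3 → mem=4 r[T3]=4 [LOAD]
3. LOAD T2 → mem=4 r[T2]=4 [LOAD]
4. LOAD T1 → mem=4 r[T1]=4 [LOAD]
5. CAS T2 → mem=5 r[T2]=4 [OK]
6. LOAD T2 → mem=5 r[T2]=5 [LOAD]
7. CAS T2 → mem=6 r[T2]=5 [OK]
8. CAS T0 → mem=6 r[T0]=4 [RETRY]
9. CAS T1 → mem=6 r[T1]=4 [RETRY]
10. CAS T3 → mem=6 r[T3]=4 [RETRY]
11. LOAD T1 → mem=6 r[T1]=6 [LOAD]
12. CAS T1 → mem=7 r[T1]=6 [OK]
13. LOAD T2 → mem=7 r[T2]=7 [LOAD]
14. CAS T2 → mem=8 r[T2]=7 [OK]
15. LOAD T2 → mem=8 r[T2]=8 [LOAD]
16. LOAD T3 → mem=8 r[T3]=8 [LOAD]
17. CAS T2 → mem=9 r[T2]=8 [OK]
18. CAS T3 → mem=9 r[T3]=8 [RETRY]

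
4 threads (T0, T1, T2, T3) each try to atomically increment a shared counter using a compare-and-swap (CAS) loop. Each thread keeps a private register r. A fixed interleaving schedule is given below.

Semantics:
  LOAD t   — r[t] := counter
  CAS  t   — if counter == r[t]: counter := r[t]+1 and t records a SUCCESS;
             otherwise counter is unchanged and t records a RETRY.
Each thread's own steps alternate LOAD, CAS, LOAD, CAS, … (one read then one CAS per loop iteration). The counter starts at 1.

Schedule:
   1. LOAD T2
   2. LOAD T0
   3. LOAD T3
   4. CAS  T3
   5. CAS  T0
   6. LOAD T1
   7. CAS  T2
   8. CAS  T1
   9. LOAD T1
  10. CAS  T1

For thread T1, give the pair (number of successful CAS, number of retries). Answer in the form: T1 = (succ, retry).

T2 LOAD — after: cnt=1, r=1 — load
T0 LOAD — after: cnt=1, r=1 — load
T3 LOAD — after: cnt=1, r=1 — load
T3 CAS — after: cnt=2, r=1 — ok
T0 CAS — after: cnt=2, r=1 — retry
T1 LOAD — after: cnt=2, r=2 — load
T2 CAS — after: cnt=2, r=1 — retry
T1 CAS — after: cnt=3, r=2 — ok
T1 LOAD — after: cnt=3, r=3 — load
T1 CAS — after: cnt=4, r=3 — ok

T1 = (2, 0)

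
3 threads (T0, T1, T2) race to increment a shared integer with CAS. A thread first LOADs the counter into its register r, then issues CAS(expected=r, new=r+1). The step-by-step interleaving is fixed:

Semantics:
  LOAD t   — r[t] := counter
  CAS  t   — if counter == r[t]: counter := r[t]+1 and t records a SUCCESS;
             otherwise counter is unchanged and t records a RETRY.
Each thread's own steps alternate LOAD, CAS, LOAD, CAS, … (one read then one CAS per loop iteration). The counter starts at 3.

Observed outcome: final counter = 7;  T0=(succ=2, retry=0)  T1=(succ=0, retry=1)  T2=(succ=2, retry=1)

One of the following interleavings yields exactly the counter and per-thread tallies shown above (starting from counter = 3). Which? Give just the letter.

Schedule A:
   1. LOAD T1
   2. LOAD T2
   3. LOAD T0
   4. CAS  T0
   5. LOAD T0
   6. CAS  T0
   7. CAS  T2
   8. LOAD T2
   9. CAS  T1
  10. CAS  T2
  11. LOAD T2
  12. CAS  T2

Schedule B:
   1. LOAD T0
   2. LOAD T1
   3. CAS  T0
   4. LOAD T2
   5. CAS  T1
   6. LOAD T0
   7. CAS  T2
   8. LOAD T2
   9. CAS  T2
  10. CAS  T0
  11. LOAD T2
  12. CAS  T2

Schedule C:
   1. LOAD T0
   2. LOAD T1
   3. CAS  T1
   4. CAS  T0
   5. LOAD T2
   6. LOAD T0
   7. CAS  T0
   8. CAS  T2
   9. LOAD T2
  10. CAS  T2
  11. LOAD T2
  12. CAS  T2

A

Tracing schedule A:
1. LOAD T1 → mem=3 r[T1]=3 [LOAD]
2. LOAD T2 → mem=3 r[T2]=3 [LOAD]
3. LOAD T0 → mem=3 r[T0]=3 [LOAD]
4. CAS T0 → mem=4 r[T0]=3 [OK]
5. LOAD T0 → mem=4 r[T0]=4 [LOAD]
6. CAS T0 → mem=5 r[T0]=4 [OK]
7. CAS T2 → mem=5 r[T2]=3 [RETRY]
8. LOAD T2 → mem=5 r[T2]=5 [LOAD]
9. CAS T1 → mem=5 r[T1]=3 [RETRY]
10. CAS T2 → mem=6 r[T2]=5 [OK]
11. LOAD T2 → mem=6 r[T2]=6 [LOAD]
12. CAS T2 → mem=7 r[T2]=6 [OK]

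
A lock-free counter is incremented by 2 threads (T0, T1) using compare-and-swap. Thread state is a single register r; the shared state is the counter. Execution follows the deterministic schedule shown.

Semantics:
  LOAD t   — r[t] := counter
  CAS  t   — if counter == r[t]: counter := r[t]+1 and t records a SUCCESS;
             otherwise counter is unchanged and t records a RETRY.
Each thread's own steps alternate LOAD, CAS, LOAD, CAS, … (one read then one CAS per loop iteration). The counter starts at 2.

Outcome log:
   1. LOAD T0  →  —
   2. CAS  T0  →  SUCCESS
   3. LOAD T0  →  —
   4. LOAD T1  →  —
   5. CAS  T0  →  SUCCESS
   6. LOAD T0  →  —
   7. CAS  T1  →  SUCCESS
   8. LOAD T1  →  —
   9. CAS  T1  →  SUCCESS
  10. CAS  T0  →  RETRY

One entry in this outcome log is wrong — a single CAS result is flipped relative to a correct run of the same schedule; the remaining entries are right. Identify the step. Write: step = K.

Re-executing:
1. LOAD T0 → mem=2 r[T0]=2 [LOAD]
2. CAS T0 → mem=3 r[T0]=2 [OK]
3. LOAD T0 → mem=3 r[T0]=3 [LOAD]
4. LOAD T1 → mem=3 r[T1]=3 [LOAD]
5. CAS T0 → mem=4 r[T0]=3 [OK]
6. LOAD T0 → mem=4 r[T0]=4 [LOAD]
7. CAS T1 → mem=4 r[T1]=3 [RETRY]
8. LOAD T1 → mem=4 r[T1]=4 [LOAD]
9. CAS T1 → mem=5 r[T1]=4 [OK]
10. CAS T0 → mem=5 r[T0]=4 [RETRY]
Log disagrees first at step 7.

step = 7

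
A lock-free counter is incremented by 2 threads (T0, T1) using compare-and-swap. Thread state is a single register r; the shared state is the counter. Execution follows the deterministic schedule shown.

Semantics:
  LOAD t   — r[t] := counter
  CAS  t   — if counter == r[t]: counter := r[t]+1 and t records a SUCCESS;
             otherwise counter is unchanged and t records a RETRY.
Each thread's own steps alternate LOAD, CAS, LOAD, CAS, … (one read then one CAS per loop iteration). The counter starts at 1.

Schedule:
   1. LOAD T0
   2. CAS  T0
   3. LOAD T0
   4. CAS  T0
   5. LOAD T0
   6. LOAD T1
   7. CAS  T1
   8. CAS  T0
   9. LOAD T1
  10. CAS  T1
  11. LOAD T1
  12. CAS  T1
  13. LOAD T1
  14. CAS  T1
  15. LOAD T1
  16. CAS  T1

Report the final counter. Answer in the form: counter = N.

counter = 8

1. LOAD T0 → mem=1 r[T0]=1 [LOAD]
2. CAS T0 → mem=2 r[T0]=1 [OK]
3. LOAD T0 → mem=2 r[T0]=2 [LOAD]
4. CAS T0 → mem=3 r[T0]=2 [OK]
5. LOAD T0 → mem=3 r[T0]=3 [LOAD]
6. LOAD T1 → mem=3 r[T1]=3 [LOAD]
7. CAS T1 → mem=4 r[T1]=3 [OK]
8. CAS T0 → mem=4 r[T0]=3 [RETRY]
9. LOAD T1 → mem=4 r[T1]=4 [LOAD]
10. CAS T1 → mem=5 r[T1]=4 [OK]
11. LOAD T1 → mem=5 r[T1]=5 [LOAD]
12. CAS T1 → mem=6 r[T1]=5 [OK]
13. LOAD T1 → mem=6 r[T1]=6 [LOAD]
14. CAS T1 → mem=7 r[T1]=6 [OK]
15. LOAD T1 → mem=7 r[T1]=7 [LOAD]
16. CAS T1 → mem=8 r[T1]=7 [OK]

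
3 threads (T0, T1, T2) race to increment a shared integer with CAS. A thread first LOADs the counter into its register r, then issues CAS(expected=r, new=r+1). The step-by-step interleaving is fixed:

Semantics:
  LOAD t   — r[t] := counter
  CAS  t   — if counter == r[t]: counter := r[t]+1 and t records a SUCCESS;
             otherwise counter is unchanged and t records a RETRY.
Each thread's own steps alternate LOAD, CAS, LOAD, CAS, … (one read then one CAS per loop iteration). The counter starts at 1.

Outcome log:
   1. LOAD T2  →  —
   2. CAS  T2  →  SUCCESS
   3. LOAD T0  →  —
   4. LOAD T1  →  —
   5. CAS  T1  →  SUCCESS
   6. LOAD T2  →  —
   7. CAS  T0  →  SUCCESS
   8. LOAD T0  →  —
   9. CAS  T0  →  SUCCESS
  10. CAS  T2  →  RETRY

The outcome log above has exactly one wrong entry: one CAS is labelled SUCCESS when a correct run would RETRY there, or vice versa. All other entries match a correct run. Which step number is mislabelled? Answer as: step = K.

Correct run:
[1] T2.load  rd  (counter 1, T2.r 1)
[2] T2.cas  hit  (counter 2, T2.r 1)
[3] T0.load  rd  (counter 2, T0.r 2)
[4] T1.load  rd  (counter 2, T1.r 2)
[5] T1.cas  hit  (counter 3, T1.r 2)
[6] T2.load  rd  (counter 3, T2.r 3)
[7] T0.cas  miss  (counter 3, T0.r 2)
[8] T0.load  rd  (counter 3, T0.r 3)
[9] T0.cas  hit  (counter 4, T0.r 3)
[10] T2.cas  miss  (counter 4, T2.r 3)
Mismatch at 7.

step = 7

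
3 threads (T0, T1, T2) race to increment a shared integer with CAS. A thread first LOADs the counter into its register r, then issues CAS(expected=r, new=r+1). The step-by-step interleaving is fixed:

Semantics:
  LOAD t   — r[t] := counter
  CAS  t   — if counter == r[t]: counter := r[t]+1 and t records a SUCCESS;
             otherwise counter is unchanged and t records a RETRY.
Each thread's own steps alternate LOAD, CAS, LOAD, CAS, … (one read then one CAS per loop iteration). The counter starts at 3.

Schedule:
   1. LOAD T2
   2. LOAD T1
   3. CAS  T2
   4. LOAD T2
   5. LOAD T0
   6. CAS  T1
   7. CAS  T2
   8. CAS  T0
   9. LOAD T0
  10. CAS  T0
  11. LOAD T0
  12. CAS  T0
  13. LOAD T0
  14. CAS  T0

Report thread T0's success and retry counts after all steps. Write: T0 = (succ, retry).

T0 = (3, 1)

#1 T2 reads 3
#2 T1 reads 3
#3 T2 CAS(3→4) writes; counter now 4
#4 T2 reads 4
#5 T0 reads 4
#6 T1 CAS(3→4) fails; counter now 4
#7 T2 CAS(4→5) writes; counter now 5
#8 T0 CAS(4→5) fails; counter now 5
#9 T0 reads 5
#10 T0 CAS(5→6) writes; counter now 6
#11 T0 reads 6
#12 T0 CAS(6→7) writes; counter now 7
#13 T0 reads 7
#14 T0 CAS(7→8) writes; counter now 8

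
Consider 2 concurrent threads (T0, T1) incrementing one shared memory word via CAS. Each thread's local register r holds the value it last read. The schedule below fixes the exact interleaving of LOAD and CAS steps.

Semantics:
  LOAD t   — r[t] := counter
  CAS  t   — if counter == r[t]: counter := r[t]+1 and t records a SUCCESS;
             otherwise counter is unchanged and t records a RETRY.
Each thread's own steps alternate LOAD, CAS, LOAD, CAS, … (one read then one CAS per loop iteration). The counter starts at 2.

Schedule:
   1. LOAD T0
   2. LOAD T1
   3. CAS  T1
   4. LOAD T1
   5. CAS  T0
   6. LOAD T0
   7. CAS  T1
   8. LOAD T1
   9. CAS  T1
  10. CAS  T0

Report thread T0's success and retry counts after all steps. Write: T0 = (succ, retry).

T0 = (0, 2)

[1] T0.load  rd  (counter 2, T0.r 2)
[2] T1.load  rd  (counter 2, T1.r 2)
[3] T1.cas  hit  (counter 3, T1.r 2)
[4] T1.load  rd  (counter 3, T1.r 3)
[5] T0.cas  miss  (counter 3, T0.r 2)
[6] T0.load  rd  (counter 3, T0.r 3)
[7] T1.cas  hit  (counter 4, T1.r 3)
[8] T1.load  rd  (counter 4, T1.r 4)
[9] T1.cas  hit  (counter 5, T1.r 4)
[10] T0.cas  miss  (counter 5, T0.r 3)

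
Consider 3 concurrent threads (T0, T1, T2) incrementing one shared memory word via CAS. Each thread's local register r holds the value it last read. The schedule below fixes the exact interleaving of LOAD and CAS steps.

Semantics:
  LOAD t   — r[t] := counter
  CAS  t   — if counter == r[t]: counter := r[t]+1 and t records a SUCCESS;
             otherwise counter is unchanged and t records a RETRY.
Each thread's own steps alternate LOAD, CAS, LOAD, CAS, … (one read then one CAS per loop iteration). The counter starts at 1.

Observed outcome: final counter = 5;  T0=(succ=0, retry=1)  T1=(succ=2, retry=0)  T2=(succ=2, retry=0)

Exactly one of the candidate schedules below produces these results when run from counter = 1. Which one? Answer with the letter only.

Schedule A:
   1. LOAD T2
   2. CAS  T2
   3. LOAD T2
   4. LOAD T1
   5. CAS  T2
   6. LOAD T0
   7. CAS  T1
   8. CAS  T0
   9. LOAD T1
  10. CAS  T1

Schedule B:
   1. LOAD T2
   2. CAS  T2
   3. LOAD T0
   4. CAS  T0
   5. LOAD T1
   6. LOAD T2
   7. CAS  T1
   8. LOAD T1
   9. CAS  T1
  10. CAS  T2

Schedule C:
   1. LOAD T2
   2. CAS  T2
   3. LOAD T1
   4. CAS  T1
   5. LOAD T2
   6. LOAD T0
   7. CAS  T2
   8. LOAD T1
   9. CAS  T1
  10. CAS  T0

Tracing schedule C:
1. LOAD T2 → mem=1 r[T2]=1 [LOAD]
2. CAS T2 → mem=2 r[T2]=1 [OK]
3. LOAD T1 → mem=2 r[T1]=2 [LOAD]
4. CAS T1 → mem=3 r[T1]=2 [OK]
5. LOAD T2 → mem=3 r[T2]=3 [LOAD]
6. LOAD T0 → mem=3 r[T0]=3 [LOAD]
7. CAS T2 → mem=4 r[T2]=3 [OK]
8. LOAD T1 → mem=4 r[T1]=4 [LOAD]
9. CAS T1 → mem=5 r[T1]=4 [OK]
10. CAS T0 → mem=5 r[T0]=3 [RETRY]

C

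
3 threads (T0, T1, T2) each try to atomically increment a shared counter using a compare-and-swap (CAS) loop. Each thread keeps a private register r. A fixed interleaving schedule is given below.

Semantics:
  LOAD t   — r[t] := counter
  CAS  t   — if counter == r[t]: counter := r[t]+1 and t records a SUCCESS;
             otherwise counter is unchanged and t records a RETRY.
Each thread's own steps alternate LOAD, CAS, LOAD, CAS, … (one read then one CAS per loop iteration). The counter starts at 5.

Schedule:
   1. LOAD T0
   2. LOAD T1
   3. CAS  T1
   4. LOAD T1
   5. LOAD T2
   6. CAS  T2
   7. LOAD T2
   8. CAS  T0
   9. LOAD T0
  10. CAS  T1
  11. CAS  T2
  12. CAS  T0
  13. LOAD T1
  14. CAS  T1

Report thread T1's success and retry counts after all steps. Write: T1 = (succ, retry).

   1) LOAD T0:  M=5  r_T0=5
   2) LOAD T1:  M=5  r_T1=5
   3) CAS  T1:  M=6  r_T1=5 ✓
   4) LOAD T1:  M=6  r_T1=6
   5) LOAD T2:  M=6  r_T2=6
   6) CAS  T2:  M=7  r_T2=6 ✓
   7) LOAD T2:  M=7  r_T2=7
   8) CAS  T0:  M=7  r_T0=5 ✗
   9) LOAD T0:  M=7  r_T0=7
  10) CAS  T1:  M=7  r_T1=6 ✗
  11) CAS  T2:  M=8  r_T2=7 ✓
  12) CAS  T0:  M=8  r_T0=7 ✗
  13) LOAD T1:  M=8  r_T1=8
  14) CAS  T1:  M=9  r_T1=8 ✓

T1 = (2, 1)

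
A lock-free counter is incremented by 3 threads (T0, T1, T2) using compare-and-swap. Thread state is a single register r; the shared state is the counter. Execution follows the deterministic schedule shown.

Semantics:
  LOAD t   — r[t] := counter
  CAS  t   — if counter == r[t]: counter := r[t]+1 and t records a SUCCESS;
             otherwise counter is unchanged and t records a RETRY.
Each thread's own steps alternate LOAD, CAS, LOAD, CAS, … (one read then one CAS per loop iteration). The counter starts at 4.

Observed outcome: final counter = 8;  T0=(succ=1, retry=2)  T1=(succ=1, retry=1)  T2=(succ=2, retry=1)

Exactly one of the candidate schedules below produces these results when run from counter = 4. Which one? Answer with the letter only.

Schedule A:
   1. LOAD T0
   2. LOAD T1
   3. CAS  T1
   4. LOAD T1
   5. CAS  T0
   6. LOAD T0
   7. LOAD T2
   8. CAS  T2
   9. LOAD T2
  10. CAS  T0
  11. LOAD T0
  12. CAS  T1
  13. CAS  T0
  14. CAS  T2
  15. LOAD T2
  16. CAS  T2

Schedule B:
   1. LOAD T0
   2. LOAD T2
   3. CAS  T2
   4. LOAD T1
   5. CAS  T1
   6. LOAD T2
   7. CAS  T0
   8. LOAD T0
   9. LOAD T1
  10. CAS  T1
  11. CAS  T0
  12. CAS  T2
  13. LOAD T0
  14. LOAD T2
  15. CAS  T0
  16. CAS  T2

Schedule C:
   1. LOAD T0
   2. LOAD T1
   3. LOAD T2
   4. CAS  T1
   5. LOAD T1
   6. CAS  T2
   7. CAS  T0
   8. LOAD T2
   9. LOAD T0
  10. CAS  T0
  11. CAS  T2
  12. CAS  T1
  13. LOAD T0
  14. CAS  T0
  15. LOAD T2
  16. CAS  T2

Run A:
step 1: T0 LOAD ⇒ load; ctr=4 reg=4
step 2: T1 LOAD ⇒ load; ctr=4 reg=4
step 3: T1 CAS ⇒ ok; ctr=5 reg=4
step 4: T1 LOAD ⇒ load; ctr=5 reg=5
step 5: T0 CAS ⇒ retry; ctr=5 reg=4
step 6: T0 LOAD ⇒ load; ctr=5 reg=5
step 7: T2 LOAD ⇒ load; ctr=5 reg=5
step 8: T2 CAS ⇒ ok; ctr=6 reg=5
step 9: T2 LOAD ⇒ load; ctr=6 reg=6
step 10: T0 CAS ⇒ retry; ctr=6 reg=5
step 11: T0 LOAD ⇒ load; ctr=6 reg=6
step 12: T1 CAS ⇒ retry; ctr=6 reg=5
step 13: T0 CAS ⇒ ok; ctr=7 reg=6
step 14: T2 CAS ⇒ retry; ctr=7 reg=6
step 15: T2 LOAD ⇒ load; ctr=7 reg=7
step 16: T2 CAS ⇒ ok; ctr=8 reg=7

A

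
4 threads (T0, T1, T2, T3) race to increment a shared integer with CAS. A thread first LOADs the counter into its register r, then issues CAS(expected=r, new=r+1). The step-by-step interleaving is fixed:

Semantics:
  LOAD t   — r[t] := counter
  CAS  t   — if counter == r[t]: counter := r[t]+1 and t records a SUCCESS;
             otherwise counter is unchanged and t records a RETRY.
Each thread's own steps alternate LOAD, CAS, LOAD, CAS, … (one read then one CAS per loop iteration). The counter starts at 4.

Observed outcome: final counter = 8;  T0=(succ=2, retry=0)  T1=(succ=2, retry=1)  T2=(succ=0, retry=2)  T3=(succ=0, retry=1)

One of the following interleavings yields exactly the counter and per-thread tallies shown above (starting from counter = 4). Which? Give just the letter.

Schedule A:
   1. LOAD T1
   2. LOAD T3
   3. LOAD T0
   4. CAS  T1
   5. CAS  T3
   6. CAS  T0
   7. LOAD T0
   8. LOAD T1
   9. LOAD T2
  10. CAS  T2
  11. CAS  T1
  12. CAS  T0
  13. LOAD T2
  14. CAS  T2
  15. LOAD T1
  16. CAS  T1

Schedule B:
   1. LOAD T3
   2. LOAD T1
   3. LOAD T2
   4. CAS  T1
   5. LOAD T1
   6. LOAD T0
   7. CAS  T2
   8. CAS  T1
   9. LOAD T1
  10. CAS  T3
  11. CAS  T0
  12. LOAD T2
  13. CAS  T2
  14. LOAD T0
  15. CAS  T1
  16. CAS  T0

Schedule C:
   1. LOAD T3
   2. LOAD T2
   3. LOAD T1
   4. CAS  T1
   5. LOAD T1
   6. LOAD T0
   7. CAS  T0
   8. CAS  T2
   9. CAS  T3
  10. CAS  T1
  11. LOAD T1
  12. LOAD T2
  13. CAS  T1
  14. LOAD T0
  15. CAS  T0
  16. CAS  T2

C

Simulating candidate C:
step 1: T3 LOAD ⇒ load; ctr=4 reg=4
step 2: T2 LOAD ⇒ load; ctr=4 reg=4
step 3: T1 LOAD ⇒ load; ctr=4 reg=4
step 4: T1 CAS ⇒ ok; ctr=5 reg=4
step 5: T1 LOAD ⇒ load; ctr=5 reg=5
step 6: T0 LOAD ⇒ load; ctr=5 reg=5
step 7: T0 CAS ⇒ ok; ctr=6 reg=5
step 8: T2 CAS ⇒ retry; ctr=6 reg=4
step 9: T3 CAS ⇒ retry; ctr=6 reg=4
step 10: T1 CAS ⇒ retry; ctr=6 reg=5
step 11: T1 LOAD ⇒ load; ctr=6 reg=6
step 12: T2 LOAD ⇒ load; ctr=6 reg=6
step 13: T1 CAS ⇒ ok; ctr=7 reg=6
step 14: T0 LOAD ⇒ load; ctr=7 reg=7
step 15: T0 CAS ⇒ ok; ctr=8 reg=7
step 16: T2 CAS ⇒ retry; ctr=8 reg=6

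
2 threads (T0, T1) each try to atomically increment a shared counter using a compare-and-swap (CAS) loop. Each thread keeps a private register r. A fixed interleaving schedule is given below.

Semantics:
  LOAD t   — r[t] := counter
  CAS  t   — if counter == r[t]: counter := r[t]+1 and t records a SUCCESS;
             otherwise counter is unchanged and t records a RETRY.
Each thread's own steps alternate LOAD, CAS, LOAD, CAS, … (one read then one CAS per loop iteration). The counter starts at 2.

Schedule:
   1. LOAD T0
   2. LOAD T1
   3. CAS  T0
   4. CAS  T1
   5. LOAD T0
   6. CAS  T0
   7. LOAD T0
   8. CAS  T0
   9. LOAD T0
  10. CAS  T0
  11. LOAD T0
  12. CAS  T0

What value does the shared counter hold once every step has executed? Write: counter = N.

#1 T0 reads 2
#2 T1 reads 2
#3 T0 CAS(2→3) writes; counter now 3
#4 T1 CAS(2→3) fails; counter now 3
#5 T0 reads 3
#6 T0 CAS(3→4) writes; counter now 4
#7 T0 reads 4
#8 T0 CAS(4→5) writes; counter now 5
#9 T0 reads 5
#10 T0 CAS(5→6) writes; counter now 6
#11 T0 reads 6
#12 T0 CAS(6→7) writes; counter now 7

counter = 7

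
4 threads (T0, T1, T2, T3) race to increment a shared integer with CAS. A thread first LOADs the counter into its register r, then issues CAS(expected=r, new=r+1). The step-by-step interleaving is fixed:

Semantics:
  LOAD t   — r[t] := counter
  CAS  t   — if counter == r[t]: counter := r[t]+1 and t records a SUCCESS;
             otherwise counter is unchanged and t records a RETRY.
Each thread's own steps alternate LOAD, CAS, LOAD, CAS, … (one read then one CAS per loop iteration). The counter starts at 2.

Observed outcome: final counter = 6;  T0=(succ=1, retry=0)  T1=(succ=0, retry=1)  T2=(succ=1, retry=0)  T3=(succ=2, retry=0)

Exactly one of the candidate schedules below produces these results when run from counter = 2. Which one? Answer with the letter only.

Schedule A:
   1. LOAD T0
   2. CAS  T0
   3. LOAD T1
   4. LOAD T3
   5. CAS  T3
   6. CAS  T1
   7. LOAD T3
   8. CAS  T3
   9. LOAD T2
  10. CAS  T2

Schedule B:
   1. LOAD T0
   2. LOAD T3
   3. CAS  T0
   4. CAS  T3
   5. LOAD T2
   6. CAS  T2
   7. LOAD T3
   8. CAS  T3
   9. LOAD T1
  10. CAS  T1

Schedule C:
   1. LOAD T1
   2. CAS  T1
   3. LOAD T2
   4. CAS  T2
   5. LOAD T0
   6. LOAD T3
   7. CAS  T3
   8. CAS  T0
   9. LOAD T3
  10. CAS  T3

A

Run A:
   1) LOAD T0:  M=2  r_T0=2
   2) CAS  T0:  M=3  r_T0=2 ✓
   3) LOAD T1:  M=3  r_T1=3
   4) LOAD T3:  M=3  r_T3=3
   5) CAS  T3:  M=4  r_T3=3 ✓
   6) CAS  T1:  M=4  r_T1=3 ✗
   7) LOAD T3:  M=4  r_T3=4
   8) CAS  T3:  M=5  r_T3=4 ✓
   9) LOAD T2:  M=5  r_T2=5
  10) CAS  T2:  M=6  r_T2=5 ✓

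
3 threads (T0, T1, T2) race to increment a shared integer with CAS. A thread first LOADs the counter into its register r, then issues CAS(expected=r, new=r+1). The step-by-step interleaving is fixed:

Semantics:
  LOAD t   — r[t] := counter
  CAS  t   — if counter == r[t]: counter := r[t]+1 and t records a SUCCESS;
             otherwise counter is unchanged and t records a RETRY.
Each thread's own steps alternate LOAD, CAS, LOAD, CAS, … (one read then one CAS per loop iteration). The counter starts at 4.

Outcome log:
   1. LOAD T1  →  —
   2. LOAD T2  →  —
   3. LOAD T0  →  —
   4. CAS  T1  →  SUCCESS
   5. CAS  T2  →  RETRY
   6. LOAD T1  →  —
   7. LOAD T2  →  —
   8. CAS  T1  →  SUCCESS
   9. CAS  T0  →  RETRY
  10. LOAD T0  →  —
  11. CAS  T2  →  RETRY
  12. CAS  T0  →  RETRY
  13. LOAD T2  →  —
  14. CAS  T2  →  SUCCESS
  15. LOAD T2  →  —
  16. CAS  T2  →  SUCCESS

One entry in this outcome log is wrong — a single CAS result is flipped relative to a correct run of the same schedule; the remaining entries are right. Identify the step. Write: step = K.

step = 12

Correct run:
step 1: T1 LOAD ⇒ load; ctr=4 reg=4
step 2: T2 LOAD ⇒ load; ctr=4 reg=4
step 3: T0 LOAD ⇒ load; ctr=4 reg=4
step 4: T1 CAS ⇒ ok; ctr=5 reg=4
step 5: T2 CAS ⇒ retry; ctr=5 reg=4
step 6: T1 LOAD ⇒ load; ctr=5 reg=5
step 7: T2 LOAD ⇒ load; ctr=5 reg=5
step 8: T1 CAS ⇒ ok; ctr=6 reg=5
step 9: T0 CAS ⇒ retry; ctr=6 reg=4
step 10: T0 LOAD ⇒ load; ctr=6 reg=6
step 11: T2 CAS ⇒ retry; ctr=6 reg=5
step 12: T0 CAS ⇒ ok; ctr=7 reg=6
step 13: T2 LOAD ⇒ load; ctr=7 reg=7
step 14: T2 CAS ⇒ ok; ctr=8 reg=7
step 15: T2 LOAD ⇒ load; ctr=8 reg=8
step 16: T2 CAS ⇒ ok; ctr=9 reg=8
Flip is step 12.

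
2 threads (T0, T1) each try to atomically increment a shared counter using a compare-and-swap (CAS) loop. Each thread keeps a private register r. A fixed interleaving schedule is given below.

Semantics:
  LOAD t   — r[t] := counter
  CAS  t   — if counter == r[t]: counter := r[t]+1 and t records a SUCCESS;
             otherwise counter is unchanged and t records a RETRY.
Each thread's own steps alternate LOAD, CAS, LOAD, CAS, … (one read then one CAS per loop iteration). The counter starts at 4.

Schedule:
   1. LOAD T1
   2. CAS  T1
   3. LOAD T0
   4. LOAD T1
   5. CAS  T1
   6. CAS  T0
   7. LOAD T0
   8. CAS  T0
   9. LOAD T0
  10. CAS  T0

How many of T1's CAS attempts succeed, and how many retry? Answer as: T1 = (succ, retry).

T1 = (2, 0)

T1 LOAD — after: cnt=4, r=4 — load
T1 CAS — after: cnt=5, r=4 — ok
T0 LOAD — after: cnt=5, r=5 — load
T1 LOAD — after: cnt=5, r=5 — load
T1 CAS — after: cnt=6, r=5 — ok
T0 CAS — after: cnt=6, r=5 — retry
T0 LOAD — after: cnt=6, r=6 — load
T0 CAS — after: cnt=7, r=6 — ok
T0 LOAD — after: cnt=7, r=7 — load
T0 CAS — after: cnt=8, r=7 — ok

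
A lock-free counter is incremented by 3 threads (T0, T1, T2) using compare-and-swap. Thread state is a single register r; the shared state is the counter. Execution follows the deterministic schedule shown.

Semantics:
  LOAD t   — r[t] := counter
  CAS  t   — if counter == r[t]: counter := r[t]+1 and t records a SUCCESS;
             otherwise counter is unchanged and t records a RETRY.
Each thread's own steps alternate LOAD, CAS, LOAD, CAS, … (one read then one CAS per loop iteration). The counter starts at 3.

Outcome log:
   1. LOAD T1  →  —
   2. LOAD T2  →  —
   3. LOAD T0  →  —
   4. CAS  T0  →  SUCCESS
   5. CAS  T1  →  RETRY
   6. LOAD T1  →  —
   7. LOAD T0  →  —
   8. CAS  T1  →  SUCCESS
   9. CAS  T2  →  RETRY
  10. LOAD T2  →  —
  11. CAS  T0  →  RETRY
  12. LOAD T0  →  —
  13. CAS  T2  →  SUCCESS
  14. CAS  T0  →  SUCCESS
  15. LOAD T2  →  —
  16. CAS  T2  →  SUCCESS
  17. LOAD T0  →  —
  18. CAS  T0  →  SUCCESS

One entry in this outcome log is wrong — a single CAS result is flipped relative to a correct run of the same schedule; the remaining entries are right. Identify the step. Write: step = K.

Reference trace:
   1) LOAD T1:  M=3  r_T1=3
   2) LOAD T2:  M=3  r_T2=3
   3) LOAD T0:  M=3  r_T0=3
   4) CAS  T0:  M=4  r_T0=3 ✓
   5) CAS  T1:  M=4  r_T1=3 ✗
   6) LOAD T1:  M=4  r_T1=4
   7) LOAD T0:  M=4  r_T0=4
   8) CAS  T1:  M=5  r_T1=4 ✓
   9) CAS  T2:  M=5  r_T2=3 ✗
  10) LOAD T2:  M=5  r_T2=5
  11) CAS  T0:  M=5  r_T0=4 ✗
  12) LOAD T0:  M=5  r_T0=5
  13) CAS  T2:  M=6  r_T2=5 ✓
  14) CAS  T0:  M=6  r_T0=5 ✗
  15) LOAD T2:  M=6  r_T2=6
  16) CAS  T2:  M=7  r_T2=6 ✓
  17) LOAD T0:  M=7  r_T0=7
  18) CAS  T0:  M=8  r_T0=7 ✓
Log disagrees first at step 14.

step = 14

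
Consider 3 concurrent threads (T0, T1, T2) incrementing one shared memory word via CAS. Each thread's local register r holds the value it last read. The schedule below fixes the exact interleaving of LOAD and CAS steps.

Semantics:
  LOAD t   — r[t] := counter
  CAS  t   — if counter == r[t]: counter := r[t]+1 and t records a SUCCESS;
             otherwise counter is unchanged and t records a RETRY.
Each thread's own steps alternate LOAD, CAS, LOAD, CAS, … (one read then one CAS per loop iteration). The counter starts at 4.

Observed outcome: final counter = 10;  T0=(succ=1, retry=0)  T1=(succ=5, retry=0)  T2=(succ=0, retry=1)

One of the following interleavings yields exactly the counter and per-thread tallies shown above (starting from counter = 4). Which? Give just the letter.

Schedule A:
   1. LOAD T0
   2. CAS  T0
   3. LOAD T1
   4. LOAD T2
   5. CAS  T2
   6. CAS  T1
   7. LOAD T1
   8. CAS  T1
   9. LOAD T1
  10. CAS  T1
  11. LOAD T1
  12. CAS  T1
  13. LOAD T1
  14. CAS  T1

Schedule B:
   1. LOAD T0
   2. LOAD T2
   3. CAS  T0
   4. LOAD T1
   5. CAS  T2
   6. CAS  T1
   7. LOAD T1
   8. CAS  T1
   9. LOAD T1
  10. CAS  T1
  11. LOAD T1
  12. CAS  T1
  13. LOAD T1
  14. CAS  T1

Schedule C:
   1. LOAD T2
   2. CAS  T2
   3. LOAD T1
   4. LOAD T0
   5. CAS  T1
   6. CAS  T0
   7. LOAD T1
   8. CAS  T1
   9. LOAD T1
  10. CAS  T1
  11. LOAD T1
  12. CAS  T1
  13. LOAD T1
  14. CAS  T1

B

Run B:
#1 T0 reads 4
#2 T2 reads 4
#3 T0 CAS(4→5) writes; counter now 5
#4 T1 reads 5
#5 T2 CAS(4→5) fails; counter now 5
#6 T1 CAS(5→6) writes; counter now 6
#7 T1 reads 6
#8 T1 CAS(6→7) writes; counter now 7
#9 T1 reads 7
#10 T1 CAS(7→8) writes; counter now 8
#11 T1 reads 8
#12 T1 CAS(8→9) writes; counter now 9
#13 T1 reads 9
#14 T1 CAS(9→10) writes; counter now 10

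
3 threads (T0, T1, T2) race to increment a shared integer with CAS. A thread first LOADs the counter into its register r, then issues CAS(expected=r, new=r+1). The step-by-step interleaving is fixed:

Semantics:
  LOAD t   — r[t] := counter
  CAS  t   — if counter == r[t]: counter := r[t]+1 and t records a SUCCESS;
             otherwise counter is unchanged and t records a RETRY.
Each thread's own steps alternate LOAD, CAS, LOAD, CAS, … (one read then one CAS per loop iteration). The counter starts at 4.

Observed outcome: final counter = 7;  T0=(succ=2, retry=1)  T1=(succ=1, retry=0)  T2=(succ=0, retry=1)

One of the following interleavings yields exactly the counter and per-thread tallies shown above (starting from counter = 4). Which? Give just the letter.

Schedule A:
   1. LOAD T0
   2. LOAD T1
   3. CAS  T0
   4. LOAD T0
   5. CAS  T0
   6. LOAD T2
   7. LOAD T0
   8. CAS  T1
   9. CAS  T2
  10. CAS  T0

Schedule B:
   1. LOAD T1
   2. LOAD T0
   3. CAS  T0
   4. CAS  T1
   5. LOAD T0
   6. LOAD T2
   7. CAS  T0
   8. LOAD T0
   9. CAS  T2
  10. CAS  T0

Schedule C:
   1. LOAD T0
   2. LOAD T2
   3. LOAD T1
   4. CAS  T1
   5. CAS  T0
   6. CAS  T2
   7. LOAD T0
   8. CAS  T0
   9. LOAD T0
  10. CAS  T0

C

Run C:
[1] T0.load  rd  (counter 4, T0.r 4)
[2] T2.load  rd  (counter 4, T2.r 4)
[3] T1.load  rd  (counter 4, T1.r 4)
[4] T1.cas  hit  (counter 5, T1.r 4)
[5] T0.cas  miss  (counter 5, T0.r 4)
[6] T2.cas  miss  (counter 5, T2.r 4)
[7] T0.load  rd  (counter 5, T0.r 5)
[8] T0.cas  hit  (counter 6, T0.r 5)
[9] T0.load  rd  (counter 6, T0.r 6)
[10] T0.cas  hit  (counter 7, T0.r 6)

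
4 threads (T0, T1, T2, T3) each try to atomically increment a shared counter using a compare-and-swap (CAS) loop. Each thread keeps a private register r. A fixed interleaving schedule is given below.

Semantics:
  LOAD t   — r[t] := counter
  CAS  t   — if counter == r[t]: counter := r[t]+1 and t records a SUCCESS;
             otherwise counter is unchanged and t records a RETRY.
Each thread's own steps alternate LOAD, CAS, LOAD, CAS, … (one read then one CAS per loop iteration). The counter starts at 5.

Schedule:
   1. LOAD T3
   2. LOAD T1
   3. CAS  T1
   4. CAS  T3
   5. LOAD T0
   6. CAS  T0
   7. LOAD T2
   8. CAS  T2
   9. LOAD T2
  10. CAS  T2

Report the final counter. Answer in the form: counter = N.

   1) LOAD T3:  M=5  r_T3=5
   2) LOAD T1:  M=5  r_T1=5
   3) CAS  T1:  M=6  r_T1=5 ✓
   4) CAS  T3:  M=6  r_T3=5 ✗
   5) LOAD T0:  M=6  r_T0=6
   6) CAS  T0:  M=7  r_T0=6 ✓
   7) LOAD T2:  M=7  r_T2=7
   8) CAS  T2:  M=8  r_T2=7 ✓
   9) LOAD T2:  M=8  r_T2=8
  10) CAS  T2:  M=9  r_T2=8 ✓

counter = 9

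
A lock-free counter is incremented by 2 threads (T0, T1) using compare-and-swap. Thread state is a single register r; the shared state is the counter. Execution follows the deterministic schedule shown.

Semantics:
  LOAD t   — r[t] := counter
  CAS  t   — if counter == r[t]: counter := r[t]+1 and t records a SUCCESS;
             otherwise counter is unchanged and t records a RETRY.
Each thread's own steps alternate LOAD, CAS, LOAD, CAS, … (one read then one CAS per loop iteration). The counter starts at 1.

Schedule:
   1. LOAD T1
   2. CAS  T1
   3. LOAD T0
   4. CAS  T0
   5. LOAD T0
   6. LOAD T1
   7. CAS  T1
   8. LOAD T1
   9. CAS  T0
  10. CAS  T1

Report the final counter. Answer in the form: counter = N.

[1] T1.load  rd  (counter 1, T1.r 1)
[2] T1.cas  hit  (counter 2, T1.r 1)
[3] T0.load  rd  (counter 2, T0.r 2)
[4] T0.cas  hit  (counter 3, T0.r 2)
[5] T0.load  rd  (counter 3, T0.r 3)
[6] T1.load  rd  (counter 3, T1.r 3)
[7] T1.cas  hit  (counter 4, T1.r 3)
[8] T1.load  rd  (counter 4, T1.r 4)
[9] T0.cas  miss  (counter 4, T0.r 3)
[10] T1.cas  hit  (counter 5, T1.r 4)

counter = 5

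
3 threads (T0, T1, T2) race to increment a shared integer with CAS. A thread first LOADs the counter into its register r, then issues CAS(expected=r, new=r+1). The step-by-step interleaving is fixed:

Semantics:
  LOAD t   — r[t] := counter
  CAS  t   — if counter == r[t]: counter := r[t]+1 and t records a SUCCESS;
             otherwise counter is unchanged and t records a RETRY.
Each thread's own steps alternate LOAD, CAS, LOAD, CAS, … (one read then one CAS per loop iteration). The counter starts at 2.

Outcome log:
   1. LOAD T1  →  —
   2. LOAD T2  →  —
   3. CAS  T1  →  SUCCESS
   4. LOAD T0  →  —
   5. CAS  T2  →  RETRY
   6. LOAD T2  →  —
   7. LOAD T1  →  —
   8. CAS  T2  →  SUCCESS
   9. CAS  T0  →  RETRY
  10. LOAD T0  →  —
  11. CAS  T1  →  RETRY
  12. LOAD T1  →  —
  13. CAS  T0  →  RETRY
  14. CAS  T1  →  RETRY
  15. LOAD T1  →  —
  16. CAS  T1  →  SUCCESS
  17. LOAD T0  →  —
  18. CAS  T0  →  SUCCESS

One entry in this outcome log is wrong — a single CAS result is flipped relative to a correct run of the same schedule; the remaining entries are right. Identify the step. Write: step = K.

step = 13

Reference trace:
T1 LOAD — after: cnt=2, r=2 — load
T2 LOAD — after: cnt=2, r=2 — load
T1 CAS — after: cnt=3, r=2 — ok
T0 LOAD — after: cnt=3, r=3 — load
T2 CAS — after: cnt=3, r=2 — retry
T2 LOAD — after: cnt=3, r=3 — load
T1 LOAD — after: cnt=3, r=3 — load
T2 CAS — after: cnt=4, r=3 — ok
T0 CAS — after: cnt=4, r=3 — retry
T0 LOAD — after: cnt=4, r=4 — load
T1 CAS — after: cnt=4, r=3 — retry
T1 LOAD — after: cnt=4, r=4 — load
T0 CAS — after: cnt=5, r=4 — ok
T1 CAS — after: cnt=5, r=4 — retry
T1 LOAD — after: cnt=5, r=5 — load
T1 CAS — after: cnt=6, r=5 — ok
T0 LOAD — after: cnt=6, r=6 — load
T0 CAS — after: cnt=7, r=6 — ok
Flip is step 13.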